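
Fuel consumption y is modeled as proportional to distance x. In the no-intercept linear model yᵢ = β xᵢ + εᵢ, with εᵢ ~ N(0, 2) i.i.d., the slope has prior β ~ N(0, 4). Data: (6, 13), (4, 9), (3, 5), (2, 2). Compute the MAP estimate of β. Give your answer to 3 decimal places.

log p(β | y) = −Σ(yᵢ − βxᵢ)²/(2·2) − β²/(2·4) + const.
Setting the derivative to zero: Σxᵢ(yᵢ − βxᵢ)/2 − β/4 = 0, so β = Σxᵢyᵢ / (Σxᵢ² + σ²/τ²).
Σxᵢyᵢ = 6·13 + 4·9 + 3·5 + 2·2 = 133; Σxᵢ² = 65; σ²/τ² = 0.5.
β̂_MAP = 133 / (65 + 0.5) = 133/65.5 ≈ 2.031.

β̂_MAP = 2.031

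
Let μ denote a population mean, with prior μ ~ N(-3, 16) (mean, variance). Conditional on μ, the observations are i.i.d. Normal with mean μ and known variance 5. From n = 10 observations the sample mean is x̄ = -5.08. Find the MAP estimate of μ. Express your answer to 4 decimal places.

μ̂_MAP = -5.0170

n = 10, x̄ = -5.08.
For a Normal prior and Normal likelihood with known variance, the posterior is Normal; its mode equals its mean, the precision-weighted average.
Prior precision 1/σ₀² = 1/16 = 0.0625; data precision n/σ² = 10/5 = 2.
μ̂ = (0.0625·(-3) + 2·(-5.08)) / (0.0625 + 2) = (-10.3475)/2.0625 = -4139/825 ≈ -5.0170.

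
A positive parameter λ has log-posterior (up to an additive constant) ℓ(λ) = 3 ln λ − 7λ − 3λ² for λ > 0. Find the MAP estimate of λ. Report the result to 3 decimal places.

λ̂_MAP = 0.333

ℓ'(λ) = 3/λ − 7 − 6λ. Setting this to zero and multiplying by λ: 6λ² + 7λ − 3 = 0.
λ = (−7 + √(7² + 4·6·3)) / (2·6) = (−7 + √121) / 12 = (−7 + 11)/12 = 1/3.
ℓ''(λ) = −3/λ² − 6 < 0, confirming a maximum.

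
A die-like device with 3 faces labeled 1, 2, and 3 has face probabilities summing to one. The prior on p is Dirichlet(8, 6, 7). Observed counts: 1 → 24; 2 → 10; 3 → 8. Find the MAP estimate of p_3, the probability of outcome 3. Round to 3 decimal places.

The posterior is Dirichlet(αᵢ + nᵢ) = Dirichlet(32, 16, 15).
For a Dirichlet(a₁,…,a_K) with all aᵢ > 1, the mode has j-th component (aⱼ − 1)/(Σaᵢ − K).
Here Σaᵢ = 63 and K = 3, so p_3 = (15 − 1)/(63 − 3) = 14/60 ≈ 0.233.

MAP estimate: 0.233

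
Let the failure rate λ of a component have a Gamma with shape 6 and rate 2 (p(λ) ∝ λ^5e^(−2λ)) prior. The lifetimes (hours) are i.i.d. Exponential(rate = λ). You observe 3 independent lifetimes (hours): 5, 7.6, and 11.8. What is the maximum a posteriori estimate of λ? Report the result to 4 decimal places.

λ̂_MAP = 0.3030

The Exponential(rate=λ) likelihood is ∝ λ^n e^(−λΣtᵢ). Here n = 3 and Σtᵢ = 5 + 7.6 + 11.8 = 24.4.
Posterior ∝ λ^5e^(−2λ) · λ^3e^(−24.4λ) = λ^8e^(−26.4λ), i.e. Gamma(9, 26.4).
Mode = (a−1)/b = 8/26.4 ≈ 0.3030.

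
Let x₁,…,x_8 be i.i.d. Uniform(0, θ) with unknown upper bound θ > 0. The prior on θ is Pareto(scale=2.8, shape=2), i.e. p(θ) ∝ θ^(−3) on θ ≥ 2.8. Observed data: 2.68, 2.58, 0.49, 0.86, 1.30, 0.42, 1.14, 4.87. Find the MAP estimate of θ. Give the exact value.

The Uniform(0, θ) likelihood is θ^(−n) for θ ≥ max(xᵢ), zero otherwise. Here max(xᵢ) = 4.87.
Posterior ∝ θ^(−3) · θ^(−8) = θ^(−11) on θ ≥ max(2.8, 4.87) = 4.87.
This density is strictly decreasing in θ, so the posterior mode lies at the lower boundary of the support.

θ̂_MAP = 4.87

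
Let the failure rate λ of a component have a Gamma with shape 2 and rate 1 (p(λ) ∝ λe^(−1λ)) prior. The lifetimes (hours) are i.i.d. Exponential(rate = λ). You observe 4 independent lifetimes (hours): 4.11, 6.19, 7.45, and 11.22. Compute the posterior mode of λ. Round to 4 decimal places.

The Exponential(rate=λ) likelihood is ∝ λ^n e^(−λΣtᵢ). Here n = 4 and Σtᵢ = 4.11 + 6.19 + 7.45 + 11.22 = 28.97.
Posterior ∝ λe^(−1λ) · λ^4e^(−28.97λ) = λ^5e^(−29.97λ), i.e. Gamma(6, 29.97).
Mode = (a−1)/b = 5/29.97 ≈ 0.1668.

λ̂_MAP = 0.1668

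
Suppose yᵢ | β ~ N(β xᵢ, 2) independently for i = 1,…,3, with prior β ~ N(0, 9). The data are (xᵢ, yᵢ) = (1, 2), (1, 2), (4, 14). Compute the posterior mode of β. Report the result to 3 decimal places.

log p(β | y) = −Σ(yᵢ − βxᵢ)²/(2·2) − β²/(2·9) + const.
Setting the derivative to zero: Σxᵢ(yᵢ − βxᵢ)/2 − β/9 = 0, so β = Σxᵢyᵢ / (Σxᵢ² + σ²/τ²).
Σxᵢyᵢ = 1·2 + 1·2 + 4·14 = 60; Σxᵢ² = 18; σ²/τ² = 2/9.
β̂_MAP = 60 / (18 + 2/9) = 60/(164/9) = 135/41 ≈ 3.293.

β̂_MAP = 3.293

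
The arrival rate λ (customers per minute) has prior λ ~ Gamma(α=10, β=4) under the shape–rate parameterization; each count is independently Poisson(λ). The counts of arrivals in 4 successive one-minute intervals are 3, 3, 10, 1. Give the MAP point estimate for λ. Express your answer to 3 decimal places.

λ̂_MAP = 3.250

Σxᵢ = 3+3+10+1 = 17, with n = 4.
Posterior ∝ λ^9e^(−4λ) · λ^17e^(−4λ) = λ^26e^(−8λ), i.e. Gamma(shape=27, rate=8).
The mode of a Gamma(a, b) with a ≥ 1 (shape–rate) is (a−1)/b = 26/8 ≈ 3.250.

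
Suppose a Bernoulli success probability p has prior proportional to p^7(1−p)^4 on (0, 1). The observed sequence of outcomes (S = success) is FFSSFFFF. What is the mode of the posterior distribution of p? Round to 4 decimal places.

p̂_MAP = 0.4737

The prior density ∝ p^7(1−p)^4 is the kernel of Beta(8, 5).
Data: 2 successes in 8 trials (from the sequence). The binomial likelihood contributes p^2(1−p)^6, so the posterior is Beta(8+2, 5+6) = Beta(10, 11).
For Beta(a, b) with a, b > 1 the mode is (a−1)/(a+b−2) = 9/19 ≈ 0.4737.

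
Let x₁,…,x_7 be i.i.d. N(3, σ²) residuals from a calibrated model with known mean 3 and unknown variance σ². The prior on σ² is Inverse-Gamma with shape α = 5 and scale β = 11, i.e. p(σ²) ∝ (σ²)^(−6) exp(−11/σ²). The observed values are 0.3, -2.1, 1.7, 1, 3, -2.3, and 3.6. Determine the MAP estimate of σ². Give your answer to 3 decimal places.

σ̂²_MAP = 4.707

Sum of squared deviations about the known mean: SS = (0.3−3)² + (-2.1−3)² + (1.7−3)² + (1−3)² + (3−3)² + (-2.3−3)² + (3.6−3)² = 67.44.
The Normal likelihood contributes (σ²)^(−n/2) exp(−SS/(2σ²)), so the posterior is Inverse-Gamma(α + n/2, β + SS/2) = Inverse-Gamma(8.5, 44.72).
The mode of Inverse-Gamma(a, b) is b/(a+1) = 44.72/9.5 ≈ 4.707.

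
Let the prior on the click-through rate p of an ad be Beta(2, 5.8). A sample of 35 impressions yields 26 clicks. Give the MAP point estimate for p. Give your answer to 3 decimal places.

Prior: Beta(2, 5.8).
Data: 26 successes in 35 trials. The binomial likelihood contributes p^26(1−p)^9, so the posterior is Beta(2+26, 5.8+9) = Beta(28, 14.8).
For Beta(a, b) with a, b > 1 the mode is (a−1)/(a+b−2) = 27/40.8 ≈ 0.662.

p̂_MAP = 0.662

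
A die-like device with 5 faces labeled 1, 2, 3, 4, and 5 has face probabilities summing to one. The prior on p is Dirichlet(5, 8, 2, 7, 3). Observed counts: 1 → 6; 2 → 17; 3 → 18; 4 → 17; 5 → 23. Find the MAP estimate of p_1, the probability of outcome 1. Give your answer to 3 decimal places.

The posterior is Dirichlet(αᵢ + nᵢ) = Dirichlet(11, 25, 20, 24, 26).
For a Dirichlet(a₁,…,a_K) with all aᵢ > 1, the mode has j-th component (aⱼ − 1)/(Σaᵢ − K).
Here Σaᵢ = 106 and K = 5, so p_1 = (11 − 1)/(106 − 5) = 10/101 ≈ 0.099.

MAP estimate: 0.099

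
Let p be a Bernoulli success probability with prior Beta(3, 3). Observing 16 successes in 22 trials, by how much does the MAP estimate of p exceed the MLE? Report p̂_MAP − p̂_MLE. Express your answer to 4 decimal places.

Posterior is Beta(19, 9); MAP = (19−1)/(28−2) = 18/26 ≈ 0.69231.
MLE ignores the prior: p̂_MLE = k/n = 16/22 ≈ 0.72727.
Difference = 18/26 − 16/22 = -5/143 ≈ -0.0350.

MAP − MLE = -0.0350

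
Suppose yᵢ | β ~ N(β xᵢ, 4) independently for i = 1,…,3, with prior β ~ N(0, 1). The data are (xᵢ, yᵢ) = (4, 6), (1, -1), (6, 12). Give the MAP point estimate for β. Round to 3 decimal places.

β̂_MAP = 1.667

log p(β | y) = −Σ(yᵢ − βxᵢ)²/(2·4) − β²/(2·1) + const.
Setting the derivative to zero: Σxᵢ(yᵢ − βxᵢ)/4 − β/1 = 0, so β = Σxᵢyᵢ / (Σxᵢ² + σ²/τ²).
Σxᵢyᵢ = 4·6 + 1·(-1) + 6·12 = 95; Σxᵢ² = 53; σ²/τ² = 4.
β̂_MAP = 95 / (53 + 4) = 95/57 ≈ 1.667.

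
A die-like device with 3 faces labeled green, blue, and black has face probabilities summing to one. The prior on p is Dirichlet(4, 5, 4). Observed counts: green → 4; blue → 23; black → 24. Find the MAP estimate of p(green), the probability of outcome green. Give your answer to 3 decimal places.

The posterior is Dirichlet(αᵢ + nᵢ) = Dirichlet(8, 28, 28).
For a Dirichlet(a₁,…,a_K) with all aᵢ > 1, the mode has j-th component (aⱼ − 1)/(Σaᵢ − K).
Here Σaᵢ = 64 and K = 3, so p(green) = (8 − 1)/(64 − 3) = 7/61 ≈ 0.115.

MAP estimate of p(green) = 0.115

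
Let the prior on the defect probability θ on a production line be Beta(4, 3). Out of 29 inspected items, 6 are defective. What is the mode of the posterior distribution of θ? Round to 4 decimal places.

Prior: Beta(4, 3).
Data: 6 successes in 29 trials. The binomial likelihood contributes θ^6(1−θ)^23, so the posterior is Beta(4+6, 3+23) = Beta(10, 26).
For Beta(a, b) with a, b > 1 the mode is (a−1)/(a+b−2) = 9/34 ≈ 0.2647.

θ̂_MAP = 0.2647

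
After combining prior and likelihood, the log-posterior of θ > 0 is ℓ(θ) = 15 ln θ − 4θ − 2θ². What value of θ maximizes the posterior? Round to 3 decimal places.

ℓ'(θ) = 15/θ − 4 − 4θ. Setting this to zero and multiplying by θ: 4θ² + 4θ − 15 = 0.
θ = (−4 + √(4² + 4·4·15)) / (2·4) = (−4 + √256) / 8 = (−4 + 16)/8 = 3/2.
ℓ''(θ) = −15/θ² − 4 < 0, confirming a maximum.

θ̂_MAP = 1.500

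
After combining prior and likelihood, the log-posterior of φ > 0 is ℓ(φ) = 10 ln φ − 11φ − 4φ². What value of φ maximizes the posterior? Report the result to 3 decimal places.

φ̂_MAP = 0.625

ℓ'(φ) = 10/φ − 11 − 8φ. Setting this to zero and multiplying by φ: 8φ² + 11φ − 10 = 0.
φ = (−11 + √(11² + 4·8·10)) / (2·8) = (−11 + √441) / 16 = (−11 + 21)/16 = 5/8.
ℓ''(φ) = −10/φ² − 8 < 0, confirming a maximum.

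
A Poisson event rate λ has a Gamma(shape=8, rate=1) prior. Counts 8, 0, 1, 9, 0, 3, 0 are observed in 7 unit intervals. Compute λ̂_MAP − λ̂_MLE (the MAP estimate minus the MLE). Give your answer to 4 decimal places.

Σxᵢ = 21. Posterior is Gamma(29, 8); MAP = (29−1)/8 = 28/8 ≈ 3.50000.
MLE = x̄ = 21/7 ≈ 3.00000.
Difference = 28/8 − 21/7 = 1/2 ≈ 0.5000.

MAP − MLE = 0.5000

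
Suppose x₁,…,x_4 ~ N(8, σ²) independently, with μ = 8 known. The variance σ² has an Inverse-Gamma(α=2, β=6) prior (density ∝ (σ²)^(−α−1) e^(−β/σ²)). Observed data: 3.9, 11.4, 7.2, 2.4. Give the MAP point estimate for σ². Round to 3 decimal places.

Sum of squared deviations about the known mean: SS = (3.9−8)² + (11.4−8)² + (7.2−8)² + (2.4−8)² = 60.37.
The Normal likelihood contributes (σ²)^(−n/2) exp(−SS/(2σ²)), so the posterior is Inverse-Gamma(α + n/2, β + SS/2) = Inverse-Gamma(4, 36.185).
The mode of Inverse-Gamma(a, b) is b/(a+1) = 36.185/5 ≈ 7.237.

σ̂²_MAP = 7.237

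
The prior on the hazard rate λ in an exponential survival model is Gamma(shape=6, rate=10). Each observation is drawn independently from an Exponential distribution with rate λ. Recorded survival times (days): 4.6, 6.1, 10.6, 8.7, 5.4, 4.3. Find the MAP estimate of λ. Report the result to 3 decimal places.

λ̂_MAP = 0.221

The Exponential(rate=λ) likelihood is ∝ λ^n e^(−λΣtᵢ). Here n = 6 and Σtᵢ = 4.6 + 6.1 + 10.6 + 8.7 + 5.4 + 4.3 = 39.7.
Posterior ∝ λ^5e^(−10λ) · λ^6e^(−39.7λ) = λ^11e^(−49.7λ), i.e. Gamma(12, 49.7).
Mode = (a−1)/b = 11/49.7 ≈ 0.221.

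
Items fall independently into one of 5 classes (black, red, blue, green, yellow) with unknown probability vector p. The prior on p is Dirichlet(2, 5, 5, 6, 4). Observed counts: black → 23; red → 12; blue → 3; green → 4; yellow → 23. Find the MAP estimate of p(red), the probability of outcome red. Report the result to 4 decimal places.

MAP estimate of p(red) = 0.1951

The posterior is Dirichlet(αᵢ + nᵢ) = Dirichlet(25, 17, 8, 10, 27).
For a Dirichlet(a₁,…,a_K) with all aᵢ > 1, the mode has j-th component (aⱼ − 1)/(Σaᵢ − K).
Here Σaᵢ = 87 and K = 5, so p(red) = (17 − 1)/(87 − 5) = 16/82 ≈ 0.1951.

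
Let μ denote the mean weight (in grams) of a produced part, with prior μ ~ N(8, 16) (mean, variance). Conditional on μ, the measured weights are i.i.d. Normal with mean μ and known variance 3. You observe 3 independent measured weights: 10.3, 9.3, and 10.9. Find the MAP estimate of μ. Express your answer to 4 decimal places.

n = 3; x̄ = (10.3 + 9.3 + 10.9)/3 = 30.5/3 = 61/6 ≈ 10.1667.
For a Normal prior and Normal likelihood with known variance, the posterior is Normal; its mode equals its mean, the precision-weighted average.
Prior precision 1/σ₀² = 1/16 = 0.0625; data precision n/σ² = 3/3 = 1.
μ̂ = (0.0625·8 + 1·(61/6)) / (0.0625 + 1) = (32/3)/1.0625 = 512/51 ≈ 10.0392.

μ̂_MAP = 10.0392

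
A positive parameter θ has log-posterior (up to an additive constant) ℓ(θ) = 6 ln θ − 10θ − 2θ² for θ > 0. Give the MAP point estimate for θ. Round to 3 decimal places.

ℓ'(θ) = 6/θ − 10 − 4θ. Setting this to zero and multiplying by θ: 4θ² + 10θ − 6 = 0.
θ = (−10 + √(10² + 4·4·6)) / (2·4) = (−10 + √196) / 8 = (−10 + 14)/8 = 1/2.
ℓ''(θ) = −6/θ² − 4 < 0, confirming a maximum.

θ̂_MAP = 0.500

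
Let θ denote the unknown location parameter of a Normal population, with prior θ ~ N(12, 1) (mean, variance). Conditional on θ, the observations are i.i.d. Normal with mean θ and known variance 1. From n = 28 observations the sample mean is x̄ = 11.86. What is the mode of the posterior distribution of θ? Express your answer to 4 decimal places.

θ̂_MAP = 11.8648

n = 28, x̄ = 11.86.
For a Normal prior and Normal likelihood with known variance, the posterior is Normal; its mode equals its mean, the precision-weighted average.
Prior precision 1/σ₀² = 1/1 = 1; data precision n/σ² = 28/1 = 28.
θ̂ = (1·12 + 28·11.86) / (1 + 28) = 344.08/29 = 8602/725 ≈ 11.8648.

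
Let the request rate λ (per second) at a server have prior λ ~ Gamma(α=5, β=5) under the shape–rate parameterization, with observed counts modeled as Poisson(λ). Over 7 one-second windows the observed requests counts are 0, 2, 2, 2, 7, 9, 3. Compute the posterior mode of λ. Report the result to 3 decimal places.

λ̂_MAP = 2.417

Σxᵢ = 0+2+2+2+7+9+3 = 25, with n = 7.
Posterior ∝ λ^4e^(−5λ) · λ^25e^(−7λ) = λ^29e^(−12λ), i.e. Gamma(shape=30, rate=12).
The mode of a Gamma(a, b) with a ≥ 1 (shape–rate) is (a−1)/b = 29/12 ≈ 2.417.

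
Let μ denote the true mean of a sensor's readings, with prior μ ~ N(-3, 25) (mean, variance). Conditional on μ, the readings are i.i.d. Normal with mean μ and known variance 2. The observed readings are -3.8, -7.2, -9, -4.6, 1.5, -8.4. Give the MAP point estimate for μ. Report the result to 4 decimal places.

n = 6; x̄ = ((-3.8) + (-7.2) + (-9) + (-4.6) + 1.5 + (-8.4))/6 = -31.5/6 = -5.25.
For a Normal prior and Normal likelihood with known variance, the posterior is Normal; its mode equals its mean, the precision-weighted average.
Prior precision 1/σ₀² = 1/25 = 0.04; data precision n/σ² = 6/2 = 3.
μ̂ = (0.04·(-3) + 3·(-5.25)) / (0.04 + 3) = (-15.87)/3.04 = -1587/304 ≈ -5.2204.

μ̂_MAP = -5.2204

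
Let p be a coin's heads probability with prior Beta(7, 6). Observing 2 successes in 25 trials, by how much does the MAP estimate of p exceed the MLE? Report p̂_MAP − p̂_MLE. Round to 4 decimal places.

Posterior is Beta(9, 29); MAP = (9−1)/(38−2) = 8/36 ≈ 0.22222.
MLE ignores the prior: p̂_MLE = k/n = 2/25 ≈ 0.08000.
Difference = 8/36 − 2/25 = 32/225 ≈ 0.1422.

MAP − MLE = 0.1422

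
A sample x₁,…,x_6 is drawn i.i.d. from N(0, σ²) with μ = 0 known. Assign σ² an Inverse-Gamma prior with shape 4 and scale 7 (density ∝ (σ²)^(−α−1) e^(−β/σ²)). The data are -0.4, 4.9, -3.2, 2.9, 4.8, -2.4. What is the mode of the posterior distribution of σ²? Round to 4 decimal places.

Sum of squared deviations about the known mean: SS = (-0.4−0)² + (4.9−0)² + (-3.2−0)² + (2.9−0)² + (4.8−0)² + (-2.4−0)² = 71.62.
The Normal likelihood contributes (σ²)^(−n/2) exp(−SS/(2σ²)), so the posterior is Inverse-Gamma(α + n/2, β + SS/2) = Inverse-Gamma(7, 42.81).
The mode of Inverse-Gamma(a, b) is b/(a+1) = 42.81/8 ≈ 5.3513.

σ̂²_MAP = 5.3513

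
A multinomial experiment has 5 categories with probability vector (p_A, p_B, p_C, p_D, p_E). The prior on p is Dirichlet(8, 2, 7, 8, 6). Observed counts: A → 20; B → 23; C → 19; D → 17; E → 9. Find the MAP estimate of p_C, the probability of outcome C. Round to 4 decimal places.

The posterior is Dirichlet(αᵢ + nᵢ) = Dirichlet(28, 25, 26, 25, 15).
For a Dirichlet(a₁,…,a_K) with all aᵢ > 1, the mode has j-th component (aⱼ − 1)/(Σaᵢ − K).
Here Σaᵢ = 119 and K = 5, so p_C = (26 − 1)/(119 − 5) = 25/114 ≈ 0.2193.

MAP estimate of p_C = 0.2193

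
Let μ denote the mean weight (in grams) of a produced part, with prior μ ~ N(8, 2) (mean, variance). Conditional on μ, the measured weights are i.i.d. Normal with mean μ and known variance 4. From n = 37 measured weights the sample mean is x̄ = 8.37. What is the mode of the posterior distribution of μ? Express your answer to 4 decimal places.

μ̂_MAP = 8.3510

n = 37, x̄ = 8.37.
For a Normal prior and Normal likelihood with known variance, the posterior is Normal; its mode equals its mean, the precision-weighted average.
Prior precision 1/σ₀² = 1/2 = 0.5; data precision n/σ² = 37/4 = 9.25.
μ̂ = (0.5·8 + 9.25·8.37) / (0.5 + 9.25) = 81.4225/9.75 = 32569/3900 ≈ 8.3510.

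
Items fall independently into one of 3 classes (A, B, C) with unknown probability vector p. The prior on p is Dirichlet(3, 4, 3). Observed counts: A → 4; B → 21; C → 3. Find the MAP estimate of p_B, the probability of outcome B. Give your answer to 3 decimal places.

MAP estimate of p_B = 0.686

The posterior is Dirichlet(αᵢ + nᵢ) = Dirichlet(7, 25, 6).
For a Dirichlet(a₁,…,a_K) with all aᵢ > 1, the mode has j-th component (aⱼ − 1)/(Σaᵢ − K).
Here Σaᵢ = 38 and K = 3, so p_B = (25 − 1)/(38 − 3) = 24/35 ≈ 0.686.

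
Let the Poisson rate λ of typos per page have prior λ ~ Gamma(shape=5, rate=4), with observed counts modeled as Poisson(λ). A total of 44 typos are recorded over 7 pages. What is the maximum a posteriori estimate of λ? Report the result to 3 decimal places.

λ̂_MAP = 4.364

Σxᵢ = 44, n = 7.
Posterior ∝ λ^4e^(−4λ) · λ^44e^(−7λ) = λ^48e^(−11λ), i.e. Gamma(shape=49, rate=11).
The mode of a Gamma(a, b) with a ≥ 1 (shape–rate) is (a−1)/b = 48/11 ≈ 4.364.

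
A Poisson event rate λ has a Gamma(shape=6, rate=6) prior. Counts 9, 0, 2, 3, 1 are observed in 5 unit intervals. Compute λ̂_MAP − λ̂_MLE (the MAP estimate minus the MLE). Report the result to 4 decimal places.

MAP − MLE = -1.1818

Σxᵢ = 15. Posterior is Gamma(21, 11); MAP = (21−1)/11 = 20/11 ≈ 1.81818.
MLE = x̄ = 15/5 ≈ 3.00000.
Difference = 20/11 − 15/5 = -13/11 ≈ -1.1818.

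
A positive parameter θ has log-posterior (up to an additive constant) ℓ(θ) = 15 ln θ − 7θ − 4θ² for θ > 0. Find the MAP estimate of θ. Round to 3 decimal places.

ℓ'(θ) = 15/θ − 7 − 8θ. Setting this to zero and multiplying by θ: 8θ² + 7θ − 15 = 0.
θ = (−7 + √(7² + 4·8·15)) / (2·8) = (−7 + √529) / 16 = (−7 + 23)/16 = 1.
ℓ''(θ) = −15/θ² − 8 < 0, confirming a maximum.

θ̂_MAP = 1.000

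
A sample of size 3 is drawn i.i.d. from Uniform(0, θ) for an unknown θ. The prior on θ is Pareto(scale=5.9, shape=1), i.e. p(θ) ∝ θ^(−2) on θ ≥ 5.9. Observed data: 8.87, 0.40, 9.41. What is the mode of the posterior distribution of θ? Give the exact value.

θ̂_MAP = 9.41

The Uniform(0, θ) likelihood is θ^(−n) for θ ≥ max(xᵢ), zero otherwise. Here max(xᵢ) = 9.41.
Posterior ∝ θ^(−2) · θ^(−3) = θ^(−5) on θ ≥ max(5.9, 9.41) = 9.41.
This density is strictly decreasing in θ, so the posterior mode lies at the lower boundary of the support.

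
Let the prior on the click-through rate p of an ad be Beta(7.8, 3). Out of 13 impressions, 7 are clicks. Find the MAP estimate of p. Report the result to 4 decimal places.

p̂_MAP = 0.6330

Prior: Beta(7.8, 3).
Data: 7 successes in 13 trials. The binomial likelihood contributes p^7(1−p)^6, so the posterior is Beta(7.8+7, 3+6) = Beta(14.8, 9).
For Beta(a, b) with a, b > 1 the mode is (a−1)/(a+b−2) = 13.8/21.8 ≈ 0.6330.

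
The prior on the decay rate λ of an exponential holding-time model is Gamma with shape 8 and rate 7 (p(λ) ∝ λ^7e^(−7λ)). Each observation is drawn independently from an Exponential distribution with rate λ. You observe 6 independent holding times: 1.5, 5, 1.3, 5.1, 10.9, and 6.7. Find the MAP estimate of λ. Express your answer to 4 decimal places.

λ̂_MAP = 0.3467

The Exponential(rate=λ) likelihood is ∝ λ^n e^(−λΣtᵢ). Here n = 6 and Σtᵢ = 1.5 + 5 + 1.3 + 5.1 + 10.9 + 6.7 = 30.5.
Posterior ∝ λ^7e^(−7λ) · λ^6e^(−30.5λ) = λ^13e^(−37.5λ), i.e. Gamma(14, 37.5).
Mode = (a−1)/b = 13/37.5 ≈ 0.3467.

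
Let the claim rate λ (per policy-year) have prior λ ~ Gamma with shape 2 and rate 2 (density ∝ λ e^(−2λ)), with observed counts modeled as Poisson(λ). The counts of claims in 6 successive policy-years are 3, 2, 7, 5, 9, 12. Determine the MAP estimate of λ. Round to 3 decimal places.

λ̂_MAP = 4.875

Σxᵢ = 3+2+7+5+9+12 = 38, with n = 6.
Posterior ∝ λe^(−2λ) · λ^38e^(−6λ) = λ^39e^(−8λ), i.e. Gamma(shape=40, rate=8).
The mode of a Gamma(a, b) with a ≥ 1 (shape–rate) is (a−1)/b = 39/8 ≈ 4.875.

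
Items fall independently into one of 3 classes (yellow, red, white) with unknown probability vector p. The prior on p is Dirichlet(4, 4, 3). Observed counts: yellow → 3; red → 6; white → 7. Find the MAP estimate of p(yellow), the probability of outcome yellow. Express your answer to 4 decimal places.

MAP estimate of p(yellow) = 0.2500

The posterior is Dirichlet(αᵢ + nᵢ) = Dirichlet(7, 10, 10).
For a Dirichlet(a₁,…,a_K) with all aᵢ > 1, the mode has j-th component (aⱼ − 1)/(Σaᵢ − K).
Here Σaᵢ = 27 and K = 3, so p(yellow) = (7 − 1)/(27 − 3) = 6/24 ≈ 0.2500.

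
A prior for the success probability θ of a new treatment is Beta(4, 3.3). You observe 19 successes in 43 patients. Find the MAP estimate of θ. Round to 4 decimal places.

θ̂_MAP = 0.4555

Prior: Beta(4, 3.3).
Data: 19 successes in 43 trials. The binomial likelihood contributes θ^19(1−θ)^24, so the posterior is Beta(4+19, 3.3+24) = Beta(23, 27.3).
For Beta(a, b) with a, b > 1 the mode is (a−1)/(a+b−2) = 22/48.3 ≈ 0.4555.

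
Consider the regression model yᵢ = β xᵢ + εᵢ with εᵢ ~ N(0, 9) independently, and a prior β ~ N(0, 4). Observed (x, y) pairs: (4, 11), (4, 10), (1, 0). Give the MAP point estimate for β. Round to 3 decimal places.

log p(β | y) = −Σ(yᵢ − βxᵢ)²/(2·9) − β²/(2·4) + const.
Setting the derivative to zero: Σxᵢ(yᵢ − βxᵢ)/9 − β/4 = 0, so β = Σxᵢyᵢ / (Σxᵢ² + σ²/τ²).
Σxᵢyᵢ = 4·11 + 4·10 + 1·0 = 84; Σxᵢ² = 33; σ²/τ² = 2.25.
β̂_MAP = 84 / (33 + 2.25) = 84/35.25 ≈ 2.383.

β̂_MAP = 2.383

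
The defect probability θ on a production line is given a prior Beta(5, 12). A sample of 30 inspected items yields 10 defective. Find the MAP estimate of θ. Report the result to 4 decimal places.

Prior: Beta(5, 12).
Data: 10 successes in 30 trials. The binomial likelihood contributes θ^10(1−θ)^20, so the posterior is Beta(5+10, 12+20) = Beta(15, 32).
For Beta(a, b) with a, b > 1 the mode is (a−1)/(a+b−2) = 14/45 ≈ 0.3111.

θ̂_MAP = 0.3111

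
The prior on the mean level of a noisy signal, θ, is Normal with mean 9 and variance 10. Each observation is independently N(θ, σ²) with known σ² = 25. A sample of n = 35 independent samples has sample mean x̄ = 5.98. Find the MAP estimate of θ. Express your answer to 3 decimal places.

θ̂_MAP = 6.181

n = 35, x̄ = 5.98.
For a Normal prior and Normal likelihood with known variance, the posterior is Normal; its mode equals its mean, the precision-weighted average.
Prior precision 1/σ₀² = 1/10 = 0.1; data precision n/σ² = 35/25 = 1.4.
θ̂ = (0.1·9 + 1.4·5.98) / (0.1 + 1.4) = 9.272/1.5 = 2318/375 ≈ 6.181.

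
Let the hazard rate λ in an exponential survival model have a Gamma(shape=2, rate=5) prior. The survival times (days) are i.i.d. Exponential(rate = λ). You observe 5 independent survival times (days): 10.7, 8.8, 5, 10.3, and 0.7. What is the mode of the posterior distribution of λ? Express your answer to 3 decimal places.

λ̂_MAP = 0.148

The Exponential(rate=λ) likelihood is ∝ λ^n e^(−λΣtᵢ). Here n = 5 and Σtᵢ = 10.7 + 8.8 + 5 + 10.3 + 0.7 = 35.5.
Posterior ∝ λe^(−5λ) · λ^5e^(−35.5λ) = λ^6e^(−40.5λ), i.e. Gamma(7, 40.5).
Mode = (a−1)/b = 6/40.5 ≈ 0.148.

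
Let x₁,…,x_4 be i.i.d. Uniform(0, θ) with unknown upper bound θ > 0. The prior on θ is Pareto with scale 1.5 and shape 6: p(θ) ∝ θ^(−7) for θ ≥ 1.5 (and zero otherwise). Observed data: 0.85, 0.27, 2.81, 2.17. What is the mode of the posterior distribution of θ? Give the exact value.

The Uniform(0, θ) likelihood is θ^(−n) for θ ≥ max(xᵢ), zero otherwise. Here max(xᵢ) = 2.81.
Posterior ∝ θ^(−7) · θ^(−4) = θ^(−11) on θ ≥ max(1.5, 2.81) = 2.81.
This density is strictly decreasing in θ, so the posterior mode lies at the lower boundary of the support.

θ̂_MAP = 2.81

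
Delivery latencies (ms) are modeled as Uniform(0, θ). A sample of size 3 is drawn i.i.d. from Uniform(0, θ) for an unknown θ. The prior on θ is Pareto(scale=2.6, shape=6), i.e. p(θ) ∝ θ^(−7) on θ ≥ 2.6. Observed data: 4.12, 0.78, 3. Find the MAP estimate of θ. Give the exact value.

The Uniform(0, θ) likelihood is θ^(−n) for θ ≥ max(xᵢ), zero otherwise. Here max(xᵢ) = 4.12.
Posterior ∝ θ^(−7) · θ^(−3) = θ^(−10) on θ ≥ max(2.6, 4.12) = 4.12.
This density is strictly decreasing in θ, so the posterior mode lies at the lower boundary of the support.

θ̂_MAP = 4.12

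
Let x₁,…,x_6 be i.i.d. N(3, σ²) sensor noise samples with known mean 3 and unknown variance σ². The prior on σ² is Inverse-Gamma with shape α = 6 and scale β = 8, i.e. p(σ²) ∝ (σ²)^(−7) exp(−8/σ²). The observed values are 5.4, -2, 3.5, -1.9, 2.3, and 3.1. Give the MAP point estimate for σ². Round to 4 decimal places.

Sum of squared deviations about the known mean: SS = (5.4−3)² + (-2−3)² + (3.5−3)² + (-1.9−3)² + (2.3−3)² + (3.1−3)² = 55.52.
The Normal likelihood contributes (σ²)^(−n/2) exp(−SS/(2σ²)), so the posterior is Inverse-Gamma(α + n/2, β + SS/2) = Inverse-Gamma(9, 35.76).
The mode of Inverse-Gamma(a, b) is b/(a+1) = 35.76/10 ≈ 3.5760.

σ̂²_MAP = 3.5760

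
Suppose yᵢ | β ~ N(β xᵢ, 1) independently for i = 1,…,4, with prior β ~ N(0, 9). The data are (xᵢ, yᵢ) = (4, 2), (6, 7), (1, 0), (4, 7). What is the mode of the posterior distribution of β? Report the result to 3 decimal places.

β̂_MAP = 1.129

log p(β | y) = −Σ(yᵢ − βxᵢ)²/(2·1) − β²/(2·9) + const.
Setting the derivative to zero: Σxᵢ(yᵢ − βxᵢ)/1 − β/9 = 0, so β = Σxᵢyᵢ / (Σxᵢ² + σ²/τ²).
Σxᵢyᵢ = 4·2 + 6·7 + 1·0 + 4·7 = 78; Σxᵢ² = 69; σ²/τ² = 1/9.
β̂_MAP = 78 / (69 + 1/9) = 78/(622/9) = 351/311 ≈ 1.129.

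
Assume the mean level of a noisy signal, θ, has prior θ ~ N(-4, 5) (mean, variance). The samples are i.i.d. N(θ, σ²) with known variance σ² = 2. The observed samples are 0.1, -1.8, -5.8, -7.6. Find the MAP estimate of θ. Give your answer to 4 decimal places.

n = 4; x̄ = (0.1 + (-1.8) + (-5.8) + (-7.6))/4 = -15.1/4 = -3.775.
For a Normal prior and Normal likelihood with known variance, the posterior is Normal; its mode equals its mean, the precision-weighted average.
Prior precision 1/σ₀² = 1/5 = 0.2; data precision n/σ² = 4/2 = 2.
θ̂ = (0.2·(-4) + 2·(-3.775)) / (0.2 + 2) = (-8.35)/2.2 = -167/44 ≈ -3.7955.

θ̂_MAP = -3.7955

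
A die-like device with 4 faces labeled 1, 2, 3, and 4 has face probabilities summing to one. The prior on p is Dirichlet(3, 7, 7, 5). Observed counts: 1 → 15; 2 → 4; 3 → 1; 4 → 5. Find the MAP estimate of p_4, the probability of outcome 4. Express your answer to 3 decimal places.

The posterior is Dirichlet(αᵢ + nᵢ) = Dirichlet(18, 11, 8, 10).
For a Dirichlet(a₁,…,a_K) with all aᵢ > 1, the mode has j-th component (aⱼ − 1)/(Σaᵢ − K).
Here Σaᵢ = 47 and K = 4, so p_4 = (10 − 1)/(47 − 4) = 9/43 ≈ 0.209.

MAP estimate: 0.209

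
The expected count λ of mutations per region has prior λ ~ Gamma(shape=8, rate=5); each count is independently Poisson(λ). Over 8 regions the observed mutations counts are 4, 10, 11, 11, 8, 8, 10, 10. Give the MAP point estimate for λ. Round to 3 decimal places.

Σxᵢ = 4+10+11+11+8+8+10+10 = 72, with n = 8.
Posterior ∝ λ^7e^(−5λ) · λ^72e^(−8λ) = λ^79e^(−13λ), i.e. Gamma(shape=80, rate=13).
The mode of a Gamma(a, b) with a ≥ 1 (shape–rate) is (a−1)/b = 79/13 ≈ 6.077.

λ̂_MAP = 6.077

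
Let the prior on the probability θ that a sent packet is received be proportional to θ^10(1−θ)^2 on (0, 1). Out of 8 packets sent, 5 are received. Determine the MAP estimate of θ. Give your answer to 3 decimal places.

θ̂_MAP = 0.750

The prior density ∝ θ^10(1−θ)^2 is the kernel of Beta(11, 3).
Data: 5 successes in 8 trials. The binomial likelihood contributes θ^5(1−θ)^3, so the posterior is Beta(11+5, 3+3) = Beta(16, 6).
For Beta(a, b) with a, b > 1 the mode is (a−1)/(a+b−2) = 15/20 ≈ 0.750.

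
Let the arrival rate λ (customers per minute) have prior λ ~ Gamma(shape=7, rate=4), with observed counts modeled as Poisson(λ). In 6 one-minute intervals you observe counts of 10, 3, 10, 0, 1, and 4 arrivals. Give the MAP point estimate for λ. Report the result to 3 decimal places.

λ̂_MAP = 3.400

Σxᵢ = 10+3+10+0+1+4 = 28, with n = 6.
Posterior ∝ λ^6e^(−4λ) · λ^28e^(−6λ) = λ^34e^(−10λ), i.e. Gamma(shape=35, rate=10).
The mode of a Gamma(a, b) with a ≥ 1 (shape–rate) is (a−1)/b = 34/10 ≈ 3.400.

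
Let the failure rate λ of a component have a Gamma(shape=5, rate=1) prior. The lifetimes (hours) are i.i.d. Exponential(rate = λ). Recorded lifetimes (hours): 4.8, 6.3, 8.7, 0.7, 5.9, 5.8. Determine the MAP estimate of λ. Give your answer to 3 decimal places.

The Exponential(rate=λ) likelihood is ∝ λ^n e^(−λΣtᵢ). Here n = 6 and Σtᵢ = 4.8 + 6.3 + 8.7 + 0.7 + 5.9 + 5.8 = 32.2.
Posterior ∝ λ^4e^(−1λ) · λ^6e^(−32.2λ) = λ^10e^(−33.2λ), i.e. Gamma(11, 33.2).
Mode = (a−1)/b = 10/33.2 ≈ 0.301.

λ̂_MAP = 0.301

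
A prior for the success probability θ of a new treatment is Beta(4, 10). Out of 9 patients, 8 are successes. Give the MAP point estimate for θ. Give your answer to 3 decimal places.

Prior: Beta(4, 10).
Data: 8 successes in 9 trials. The binomial likelihood contributes θ^8(1−θ)^1, so the posterior is Beta(4+8, 10+1) = Beta(12, 11).
For Beta(a, b) with a, b > 1 the mode is (a−1)/(a+b−2) = 11/21 ≈ 0.524.

θ̂_MAP = 0.524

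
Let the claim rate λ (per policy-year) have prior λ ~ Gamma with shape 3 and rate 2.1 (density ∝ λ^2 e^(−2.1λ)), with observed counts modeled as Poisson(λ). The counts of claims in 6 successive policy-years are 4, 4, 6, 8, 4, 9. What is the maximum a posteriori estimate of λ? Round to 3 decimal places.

λ̂_MAP = 4.568

Σxᵢ = 4+4+6+8+4+9 = 35, with n = 6.
Posterior ∝ λ^2e^(−2.1λ) · λ^35e^(−6λ) = λ^37e^(−8.1λ), i.e. Gamma(shape=38, rate=8.1).
The mode of a Gamma(a, b) with a ≥ 1 (shape–rate) is (a−1)/b = 37/8.1 ≈ 4.568.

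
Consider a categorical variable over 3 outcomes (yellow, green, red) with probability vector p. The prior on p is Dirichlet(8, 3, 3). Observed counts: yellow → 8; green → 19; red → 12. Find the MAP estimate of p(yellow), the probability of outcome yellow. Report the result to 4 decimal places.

The posterior is Dirichlet(αᵢ + nᵢ) = Dirichlet(16, 22, 15).
For a Dirichlet(a₁,…,a_K) with all aᵢ > 1, the mode has j-th component (aⱼ − 1)/(Σaᵢ − K).
Here Σaᵢ = 53 and K = 3, so p(yellow) = (16 − 1)/(53 − 3) = 15/50 ≈ 0.3000.

MAP estimate of p(yellow) = 0.3000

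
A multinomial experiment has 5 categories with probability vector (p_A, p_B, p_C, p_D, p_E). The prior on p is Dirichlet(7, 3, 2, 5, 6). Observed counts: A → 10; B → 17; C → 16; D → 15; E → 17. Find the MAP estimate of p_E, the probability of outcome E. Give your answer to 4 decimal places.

The posterior is Dirichlet(αᵢ + nᵢ) = Dirichlet(17, 20, 18, 20, 23).
For a Dirichlet(a₁,…,a_K) with all aᵢ > 1, the mode has j-th component (aⱼ − 1)/(Σaᵢ − K).
Here Σaᵢ = 98 and K = 5, so p_E = (23 − 1)/(98 − 5) = 22/93 ≈ 0.2366.

MAP estimate of p_E = 0.2366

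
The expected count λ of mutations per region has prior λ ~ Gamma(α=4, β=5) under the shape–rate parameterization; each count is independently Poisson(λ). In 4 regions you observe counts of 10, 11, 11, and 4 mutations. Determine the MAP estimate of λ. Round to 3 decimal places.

Σxᵢ = 10+11+11+4 = 36, with n = 4.
Posterior ∝ λ^3e^(−5λ) · λ^36e^(−4λ) = λ^39e^(−9λ), i.e. Gamma(shape=40, rate=9).
The mode of a Gamma(a, b) with a ≥ 1 (shape–rate) is (a−1)/b = 39/9 ≈ 4.333.

λ̂_MAP = 4.333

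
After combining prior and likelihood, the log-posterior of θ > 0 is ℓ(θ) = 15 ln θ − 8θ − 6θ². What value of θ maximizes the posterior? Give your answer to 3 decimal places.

θ̂_MAP = 0.833

ℓ'(θ) = 15/θ − 8 − 12θ. Setting this to zero and multiplying by θ: 12θ² + 8θ − 15 = 0.
θ = (−8 + √(8² + 4·12·15)) / (2·12) = (−8 + √784) / 24 = (−8 + 28)/24 = 5/6.
ℓ''(θ) = −15/θ² − 12 < 0, confirming a maximum.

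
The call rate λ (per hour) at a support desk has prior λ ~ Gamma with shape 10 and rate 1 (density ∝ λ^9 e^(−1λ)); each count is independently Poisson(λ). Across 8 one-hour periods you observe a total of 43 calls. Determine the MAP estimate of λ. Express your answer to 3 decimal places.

λ̂_MAP = 5.778

Σxᵢ = 43, n = 8.
Posterior ∝ λ^9e^(−1λ) · λ^43e^(−8λ) = λ^52e^(−9λ), i.e. Gamma(shape=53, rate=9).
The mode of a Gamma(a, b) with a ≥ 1 (shape–rate) is (a−1)/b = 52/9 ≈ 5.778.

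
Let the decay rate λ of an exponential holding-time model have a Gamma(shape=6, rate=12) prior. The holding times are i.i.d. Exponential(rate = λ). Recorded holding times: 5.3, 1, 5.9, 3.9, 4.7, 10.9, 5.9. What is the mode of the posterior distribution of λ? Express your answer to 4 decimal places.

The Exponential(rate=λ) likelihood is ∝ λ^n e^(−λΣtᵢ). Here n = 7 and Σtᵢ = 5.3 + 1 + 5.9 + 3.9 + 4.7 + 10.9 + 5.9 = 37.6.
Posterior ∝ λ^5e^(−12λ) · λ^7e^(−37.6λ) = λ^12e^(−49.6λ), i.e. Gamma(13, 49.6).
Mode = (a−1)/b = 12/49.6 ≈ 0.2419.

λ̂_MAP = 0.2419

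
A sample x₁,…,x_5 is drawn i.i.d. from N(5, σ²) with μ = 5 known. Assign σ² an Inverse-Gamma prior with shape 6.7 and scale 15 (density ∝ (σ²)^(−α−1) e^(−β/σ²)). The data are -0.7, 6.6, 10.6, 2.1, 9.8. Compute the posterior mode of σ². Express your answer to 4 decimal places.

Sum of squared deviations about the known mean: SS = (-0.7−5)² + (6.6−5)² + (10.6−5)² + (2.1−5)² + (9.8−5)² = 97.86.
The Normal likelihood contributes (σ²)^(−n/2) exp(−SS/(2σ²)), so the posterior is Inverse-Gamma(α + n/2, β + SS/2) = Inverse-Gamma(9.2, 63.93).
The mode of Inverse-Gamma(a, b) is b/(a+1) = 63.93/10.2 ≈ 6.2676.

σ̂²_MAP = 6.2676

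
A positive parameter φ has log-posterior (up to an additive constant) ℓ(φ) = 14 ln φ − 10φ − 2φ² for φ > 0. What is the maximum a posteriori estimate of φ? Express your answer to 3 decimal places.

ℓ'(φ) = 14/φ − 10 − 4φ. Setting this to zero and multiplying by φ: 4φ² + 10φ − 14 = 0.
φ = (−10 + √(10² + 4·4·14)) / (2·4) = (−10 + √324) / 8 = (−10 + 18)/8 = 1.
ℓ''(φ) = −14/φ² − 4 < 0, confirming a maximum.

φ̂_MAP = 1.000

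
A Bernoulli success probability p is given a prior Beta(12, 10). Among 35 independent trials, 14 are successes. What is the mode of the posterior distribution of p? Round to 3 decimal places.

Prior: Beta(12, 10).
Data: 14 successes in 35 trials. The binomial likelihood contributes p^14(1−p)^21, so the posterior is Beta(12+14, 10+21) = Beta(26, 31).
For Beta(a, b) with a, b > 1 the mode is (a−1)/(a+b−2) = 25/55 ≈ 0.455.

p̂_MAP = 0.455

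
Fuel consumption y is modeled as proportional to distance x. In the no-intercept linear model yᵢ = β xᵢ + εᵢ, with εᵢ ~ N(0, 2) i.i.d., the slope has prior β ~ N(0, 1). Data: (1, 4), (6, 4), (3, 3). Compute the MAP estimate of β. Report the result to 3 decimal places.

β̂_MAP = 0.771

log p(β | y) = −Σ(yᵢ − βxᵢ)²/(2·2) − β²/(2·1) + const.
Setting the derivative to zero: Σxᵢ(yᵢ − βxᵢ)/2 − β/1 = 0, so β = Σxᵢyᵢ / (Σxᵢ² + σ²/τ²).
Σxᵢyᵢ = 1·4 + 6·4 + 3·3 = 37; Σxᵢ² = 46; σ²/τ² = 2.
β̂_MAP = 37 / (46 + 2) = 37/48 ≈ 0.771.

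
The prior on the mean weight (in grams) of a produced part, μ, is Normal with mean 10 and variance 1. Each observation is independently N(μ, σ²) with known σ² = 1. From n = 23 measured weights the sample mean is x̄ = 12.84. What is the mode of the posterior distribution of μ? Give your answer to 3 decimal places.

μ̂_MAP = 12.722

n = 23, x̄ = 12.84.
For a Normal prior and Normal likelihood with known variance, the posterior is Normal; its mode equals its mean, the precision-weighted average.
Prior precision 1/σ₀² = 1/1 = 1; data precision n/σ² = 23/1 = 23.
μ̂ = (1·10 + 23·12.84) / (1 + 23) = 305.32/24 = 7633/600 ≈ 12.722.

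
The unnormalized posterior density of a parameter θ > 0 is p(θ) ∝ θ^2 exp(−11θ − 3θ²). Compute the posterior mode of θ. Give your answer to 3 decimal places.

θ̂_MAP = 0.167

ℓ'(θ) = 2/θ − 11 − 6θ. Setting this to zero and multiplying by θ: 6θ² + 11θ − 2 = 0.
θ = (−11 + √(11² + 4·6·2)) / (2·6) = (−11 + √169) / 12 = (−11 + 13)/12 = 1/6.
ℓ''(θ) = −2/θ² − 6 < 0, confirming a maximum.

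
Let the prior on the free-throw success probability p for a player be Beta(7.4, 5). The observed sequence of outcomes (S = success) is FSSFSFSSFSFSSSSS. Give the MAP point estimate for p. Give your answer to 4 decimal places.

p̂_MAP = 0.6591

Prior: Beta(7.4, 5).
Data: 11 successes in 16 trials (from the sequence). The binomial likelihood contributes p^11(1−p)^5, so the posterior is Beta(7.4+11, 5+5) = Beta(18.4, 10).
For Beta(a, b) with a, b > 1 the mode is (a−1)/(a+b−2) = 17.4/26.4 ≈ 0.6591.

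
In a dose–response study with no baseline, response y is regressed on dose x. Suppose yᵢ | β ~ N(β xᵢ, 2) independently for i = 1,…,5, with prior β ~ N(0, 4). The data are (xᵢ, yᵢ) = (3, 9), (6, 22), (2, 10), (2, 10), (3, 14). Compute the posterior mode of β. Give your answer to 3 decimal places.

log p(β | y) = −Σ(yᵢ − βxᵢ)²/(2·2) − β²/(2·4) + const.
Setting the derivative to zero: Σxᵢ(yᵢ − βxᵢ)/2 − β/4 = 0, so β = Σxᵢyᵢ / (Σxᵢ² + σ²/τ²).
Σxᵢyᵢ = 3·9 + 6·22 + 2·10 + 2·10 + 3·14 = 241; Σxᵢ² = 62; σ²/τ² = 0.5.
β̂_MAP = 241 / (62 + 0.5) = 241/62.5 ≈ 3.856.

β̂_MAP = 3.856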